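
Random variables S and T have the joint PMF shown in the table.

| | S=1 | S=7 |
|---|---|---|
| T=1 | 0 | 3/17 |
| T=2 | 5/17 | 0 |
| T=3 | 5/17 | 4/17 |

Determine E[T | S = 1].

P(S = 1) = 10/17.
Σ T·P over the event = 2·(5/17) + 3·(5/17) = 25/17.
E[T | S = 1] = (25/17) / (10/17) = 5/2.

5/2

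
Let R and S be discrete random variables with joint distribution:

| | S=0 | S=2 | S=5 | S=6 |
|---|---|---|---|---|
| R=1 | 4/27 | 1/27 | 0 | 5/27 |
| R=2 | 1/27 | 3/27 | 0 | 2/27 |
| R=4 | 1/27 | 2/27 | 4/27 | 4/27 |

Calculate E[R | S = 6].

P(S = 6) = 11/27.
Σ R·P over the event = 1·(5/27) + 2·(2/27) + 4·(4/27) = 25/27.
E[R | S = 6] = (25/27) / (11/27) = 25/11.

25/11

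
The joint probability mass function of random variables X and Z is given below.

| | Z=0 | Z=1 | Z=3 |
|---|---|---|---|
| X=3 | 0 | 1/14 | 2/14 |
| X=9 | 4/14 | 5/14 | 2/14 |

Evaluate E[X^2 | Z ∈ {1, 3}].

P(Z ∈ {1, 3}) = 5/7.
Σ X^2·P over the event = 9·(1/14) + 9·(2/14) + 81·(5/14) + 81·(2/14) = 297/7.
E[X^2 | Z ∈ {1, 3}] = (297/7) / (5/7) = 297/5.

297/5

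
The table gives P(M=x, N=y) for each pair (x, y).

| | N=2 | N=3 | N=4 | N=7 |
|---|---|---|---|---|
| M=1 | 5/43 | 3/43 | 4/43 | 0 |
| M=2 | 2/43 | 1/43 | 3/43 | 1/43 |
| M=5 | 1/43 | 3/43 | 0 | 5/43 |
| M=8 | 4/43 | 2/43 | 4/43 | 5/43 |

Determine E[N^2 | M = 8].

343/15

P(M = 8) = 15/43.
Σ N^2·P over the event = 4·(4/43) + 9·(2/43) + 16·(4/43) + 49·(5/43) = 343/43.
E[N^2 | M = 8] = (343/43) / (15/43) = 343/15.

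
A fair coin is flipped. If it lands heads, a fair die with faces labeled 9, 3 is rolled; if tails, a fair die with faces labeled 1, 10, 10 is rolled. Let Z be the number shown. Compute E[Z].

13/2

E[Z | heads] = (9+3)/2 = 6.
E[Z | tails] = (1+10+10)/3 = 7.
By the law of total expectation,
E[Z] = (1/2)·(6) + (1/2)·(7) = 13/2.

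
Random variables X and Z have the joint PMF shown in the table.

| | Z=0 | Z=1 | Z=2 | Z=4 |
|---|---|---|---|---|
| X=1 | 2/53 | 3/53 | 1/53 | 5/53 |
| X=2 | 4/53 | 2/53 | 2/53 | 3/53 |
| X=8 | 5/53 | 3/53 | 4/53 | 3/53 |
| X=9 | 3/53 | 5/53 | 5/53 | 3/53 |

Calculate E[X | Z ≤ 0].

P(Z ≤ 0) = 14/53.
Summing X·P(X=x,Z=y) over the conditioning event gives 77/53.
E[X | Z ≤ 0] = (77/53) / (14/53) = 11/2.

11/2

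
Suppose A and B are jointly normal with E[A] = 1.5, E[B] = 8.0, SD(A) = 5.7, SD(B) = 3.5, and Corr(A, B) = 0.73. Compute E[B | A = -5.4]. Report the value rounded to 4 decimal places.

The regression of B on A has slope ρ·σ_B/σ_A and passes through (μ_A, μ_B).
E[B | A=-5.4] = 8.0 + (0.73)·(3.5/5.7)·(-5.4 − (1.5)) = 8.0 + (0.44825)·(-6.9) = 4.9071.

4.9071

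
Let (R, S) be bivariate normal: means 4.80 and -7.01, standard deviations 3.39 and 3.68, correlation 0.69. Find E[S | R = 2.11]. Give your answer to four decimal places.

-9.0249

For a bivariate normal, E[S | R=x] = μ_S + ρ·(σ_S/σ_R)·(x − μ_R).
E[S | R=2.11] = -7.01 + (0.69)·(3.68/3.39)·(2.11 − (4.80)) = -7.01 + (0.74903)·(-2.69) = -9.0249.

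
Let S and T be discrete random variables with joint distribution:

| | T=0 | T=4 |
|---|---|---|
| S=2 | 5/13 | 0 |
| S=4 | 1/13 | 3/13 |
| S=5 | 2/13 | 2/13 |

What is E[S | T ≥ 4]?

22/5

P(T ≥ 4) = 5/13.
Summing S·P(S=x,T=y) over the conditioning event gives 22/13.
E[S | T ≥ 4] = (22/13) / (5/13) = 22/5.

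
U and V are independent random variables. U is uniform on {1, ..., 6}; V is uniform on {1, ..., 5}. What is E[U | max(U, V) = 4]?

P(max(U, V) = 4) = 7/30.
Summing U·P(x,y) over outcomes with max(U, V) = 4 gives 11/15.
E[U | max(U, V) = 4] = (11/15) / (7/30) = 22/7.

22/7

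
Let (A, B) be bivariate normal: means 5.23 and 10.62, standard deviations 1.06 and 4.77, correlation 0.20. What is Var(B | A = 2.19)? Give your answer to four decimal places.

Var(B | A=x) = (1 − ρ²)·σ_B².
Var(B | A=2.19) = (4.77)²·(1 − (0.20)²) = 22.7529·0.96 = 21.8428.

21.8428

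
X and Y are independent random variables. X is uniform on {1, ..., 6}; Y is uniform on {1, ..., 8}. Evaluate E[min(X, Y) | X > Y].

P(X > Y) = 5/16.
Summing min(X,Y)·P(x,y) over outcomes with X > Y gives 35/48.
E[min(X, Y) | X > Y] = (35/48) / (5/16) = 7/3.

7/3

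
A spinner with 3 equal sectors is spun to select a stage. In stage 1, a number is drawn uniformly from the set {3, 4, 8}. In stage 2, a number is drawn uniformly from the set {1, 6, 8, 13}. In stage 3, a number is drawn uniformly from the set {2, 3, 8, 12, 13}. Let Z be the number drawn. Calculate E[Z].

98/15

E[Z | stage 1] = (3+4+8)/3 = 5.
E[Z | stage 2] = (1+6+8+13)/4 = 7.
E[Z | stage 3] = (2+3+8+12+13)/5 = 38/5.
By the law of total expectation,
E[Z] = (1/3)·(5) + (1/3)·(7) + (1/3)·(38/5) = 98/15.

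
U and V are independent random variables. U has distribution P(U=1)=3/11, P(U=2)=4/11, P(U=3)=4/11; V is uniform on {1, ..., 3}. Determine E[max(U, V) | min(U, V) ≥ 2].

11/4

P(min(U, V) ≥ 2) = 16/33.
Summing max(U,V)·P(x,y) over outcomes with min(U, V) ≥ 2 gives 4/3.
E[max(U, V) | min(U, V) ≥ 2] = (4/3) / (16/33) = 11/4.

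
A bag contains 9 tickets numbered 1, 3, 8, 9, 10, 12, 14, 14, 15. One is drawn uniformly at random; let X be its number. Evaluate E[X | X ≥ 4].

P(X ≥ 4) = 7/9.
Σ over the event: 8·1/9 + 9·1/9 + 10·1/9 + 12·1/9 + 14·2/9 + 15·1/9 = 82/9.
E[X | X ≥ 4] = (82/9) / (7/9) = 82/7.

82/7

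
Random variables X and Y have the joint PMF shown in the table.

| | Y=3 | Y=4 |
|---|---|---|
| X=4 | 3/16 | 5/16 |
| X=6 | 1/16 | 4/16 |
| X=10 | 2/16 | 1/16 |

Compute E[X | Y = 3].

19/3

P(Y = 3) = 3/8.
Summing X·P(X=x,Y=y) over the conditioning event gives 19/8.
E[X | Y = 3] = (19/8) / (3/8) = 19/3.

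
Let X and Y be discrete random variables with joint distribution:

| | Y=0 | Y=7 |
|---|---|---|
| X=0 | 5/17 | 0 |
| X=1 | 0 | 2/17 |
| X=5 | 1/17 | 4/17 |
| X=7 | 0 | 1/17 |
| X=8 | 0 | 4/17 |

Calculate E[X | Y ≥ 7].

P(Y ≥ 7) = 11/17.
Σ X·P over the event = 1·(2/17) + 5·(4/17) + 7·(1/17) + 8·(4/17) = 61/17.
E[X | Y ≥ 7] = (61/17) / (11/17) = 61/11.

61/11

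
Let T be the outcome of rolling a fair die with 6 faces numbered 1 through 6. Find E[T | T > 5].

Given T > 5, T is equally likely to be any of {6}.
E[T | T > 5] = (6) / 1 = 6.

6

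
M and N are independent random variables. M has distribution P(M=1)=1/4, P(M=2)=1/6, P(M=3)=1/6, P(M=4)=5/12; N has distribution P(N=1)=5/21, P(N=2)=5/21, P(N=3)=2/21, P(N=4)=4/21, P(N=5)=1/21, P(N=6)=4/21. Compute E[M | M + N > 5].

P(M + N > 5) = 15/28.
Summing M·P(x,y) over outcomes with M + N > 5 gives 437/252.
E[M | M + N > 5] = (437/252) / (15/28) = 437/135.

437/135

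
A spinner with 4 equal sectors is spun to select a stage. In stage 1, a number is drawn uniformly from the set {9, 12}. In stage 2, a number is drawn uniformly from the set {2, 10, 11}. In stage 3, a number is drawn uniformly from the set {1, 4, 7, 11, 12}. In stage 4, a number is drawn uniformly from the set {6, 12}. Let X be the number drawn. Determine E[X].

E[X | stage 1] = (9+12)/2 = 21/2.
E[X | stage 2] = (2+10+11)/3 = 23/3.
E[X | stage 3] = (1+4+7+11+12)/5 = 7.
E[X | stage 4] = (6+12)/2 = 9.
E[X] = (1/4)·(21/2) + (1/4)·(23/3) + (1/4)·(7) + (1/4)·(9) = 205/24.

205/24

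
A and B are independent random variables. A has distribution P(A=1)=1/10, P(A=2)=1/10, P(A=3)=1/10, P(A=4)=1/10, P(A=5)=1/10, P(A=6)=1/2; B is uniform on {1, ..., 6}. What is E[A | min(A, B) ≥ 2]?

44/9

P(min(A, B) ≥ 2) = 3/4.
Summing A·P(x,y) over outcomes with min(A, B) ≥ 2 gives 11/3.
E[A | min(A, B) ≥ 2] = (11/3) / (3/4) = 44/9.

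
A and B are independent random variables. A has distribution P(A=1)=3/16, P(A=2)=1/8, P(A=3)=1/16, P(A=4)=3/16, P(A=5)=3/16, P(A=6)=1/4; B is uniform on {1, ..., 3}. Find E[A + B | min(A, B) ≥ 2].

P(min(A, B) ≥ 2) = 13/24.
Summing (A+B)·P(x,y) over outcomes with min(A, B) ≥ 2 gives 181/48.
E[A + B | min(A, B) ≥ 2] = (181/48) / (13/24) = 181/26.

181/26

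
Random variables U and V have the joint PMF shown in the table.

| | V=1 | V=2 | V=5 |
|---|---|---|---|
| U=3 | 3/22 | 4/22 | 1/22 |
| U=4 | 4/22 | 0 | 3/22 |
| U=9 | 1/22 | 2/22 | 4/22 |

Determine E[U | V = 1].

P(V = 1) = 4/11.
Σ U·P over the event = 3·(3/22) + 4·(4/22) + 9·(1/22) = 17/11.
E[U | V = 1] = (17/11) / (4/11) = 17/4.

17/4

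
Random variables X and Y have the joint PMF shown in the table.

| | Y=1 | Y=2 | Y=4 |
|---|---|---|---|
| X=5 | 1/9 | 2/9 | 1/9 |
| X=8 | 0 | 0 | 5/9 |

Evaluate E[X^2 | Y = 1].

25

P(Y = 1) = 1/9.
Σ X^2·P over the event = 25·(1/9) = 25/9.
E[X^2 | Y = 1] = (25/9) / (1/9) = 25.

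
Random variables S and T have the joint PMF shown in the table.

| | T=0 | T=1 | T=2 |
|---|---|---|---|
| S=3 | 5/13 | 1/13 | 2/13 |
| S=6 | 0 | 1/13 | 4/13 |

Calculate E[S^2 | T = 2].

P(T = 2) = 6/13.
Σ S^2·P over the event = 9·(2/13) + 36·(4/13) = 162/13.
E[S^2 | T = 2] = (162/13) / (6/13) = 27.

27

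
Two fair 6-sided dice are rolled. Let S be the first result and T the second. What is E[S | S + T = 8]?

4

Outcomes with S + T = 8: (2,6), (3,5), (4,4), (5,3), (6,2), each with probability 1/36.
E[S | S + T = 8] = (2 + 3 + 4 + 5 + 6) / 5 = 4.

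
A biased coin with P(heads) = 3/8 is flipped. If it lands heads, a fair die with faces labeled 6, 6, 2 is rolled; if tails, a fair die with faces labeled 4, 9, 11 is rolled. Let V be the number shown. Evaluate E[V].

E[V | heads] = (6+6+2)/3 = 14/3.
E[V | tails] = (4+9+11)/3 = 8.
E[V] = (3/8)·(14/3) + (5/8)·(8) = 27/4.

27/4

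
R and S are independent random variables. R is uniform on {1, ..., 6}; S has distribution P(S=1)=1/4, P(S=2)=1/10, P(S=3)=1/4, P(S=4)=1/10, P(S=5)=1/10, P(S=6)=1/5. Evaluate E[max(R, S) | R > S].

245/54

P(R > S) = 9/20.
Summing max(R,S)·P(x,y) over outcomes with R > S gives 49/24.
E[max(R, S) | R > S] = (49/24) / (9/20) = 245/54.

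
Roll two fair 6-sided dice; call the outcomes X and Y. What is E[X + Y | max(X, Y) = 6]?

P(max(X, Y) = 6) = 11/36.
Summing (X+Y)·P(x,y) over outcomes with max(X, Y) = 6 gives 17/6.
E[X + Y | max(X, Y) = 6] = (17/6) / (11/36) = 102/11.

102/11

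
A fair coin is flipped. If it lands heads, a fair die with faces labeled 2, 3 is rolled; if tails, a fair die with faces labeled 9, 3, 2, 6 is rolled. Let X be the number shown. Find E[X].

15/4

E[X | heads] = (2+3)/2 = 5/2.
E[X | tails] = (9+3+2+6)/4 = 5.
E[X] = (1/2)·(5/2) + (1/2)·(5) = 15/4.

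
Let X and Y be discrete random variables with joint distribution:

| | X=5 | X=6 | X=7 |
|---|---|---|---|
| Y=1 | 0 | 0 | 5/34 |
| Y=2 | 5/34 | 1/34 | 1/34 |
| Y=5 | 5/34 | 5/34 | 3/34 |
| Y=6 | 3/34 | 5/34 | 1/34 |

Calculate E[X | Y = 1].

7

P(Y = 1) = 5/34.
Σ X·P over the event = 7·(5/34) = 35/34.
E[X | Y = 1] = (35/34) / (5/34) = 7.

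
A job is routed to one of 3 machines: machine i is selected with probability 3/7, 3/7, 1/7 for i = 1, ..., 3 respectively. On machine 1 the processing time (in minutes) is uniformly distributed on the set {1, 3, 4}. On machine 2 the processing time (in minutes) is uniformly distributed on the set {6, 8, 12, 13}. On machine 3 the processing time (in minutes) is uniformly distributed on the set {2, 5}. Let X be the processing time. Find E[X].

163/28

E[X | machine 1] = (1+3+4)/3 = 8/3.
E[X | machine 2] = (6+8+12+13)/4 = 39/4.
E[X | machine 3] = (2+5)/2 = 7/2.
By the law of total expectation,
E[X] = (3/7)·(8/3) + (3/7)·(39/4) + (1/7)·(7/2) = 163/28.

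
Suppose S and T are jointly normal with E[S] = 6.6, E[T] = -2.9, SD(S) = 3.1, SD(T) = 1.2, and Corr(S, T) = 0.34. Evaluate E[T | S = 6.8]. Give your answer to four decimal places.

E[T | S=x] = μ_T + ρ(σ_T/σ_S)(x − μ_S) for jointly normal variables.
E[T | S=6.8] = -2.9 + (0.34)·(1.2/3.1)·(6.8 − (6.6)) = -2.9 + (0.13161)·(0.2) = -2.8737.

-2.8737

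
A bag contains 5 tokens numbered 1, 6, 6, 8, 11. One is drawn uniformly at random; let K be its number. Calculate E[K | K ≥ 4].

P(K ≥ 4) = 4/5.
Σ over the event: 6·2/5 + 8·1/5 + 11·1/5 = 31/5.
E[K | K ≥ 4] = (31/5) / (4/5) = 31/4.

31/4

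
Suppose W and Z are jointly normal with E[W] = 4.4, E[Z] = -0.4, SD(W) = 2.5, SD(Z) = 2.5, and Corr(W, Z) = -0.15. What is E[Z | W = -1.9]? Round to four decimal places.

The regression of Z on W has slope ρ·σ_Z/σ_W and passes through (μ_W, μ_Z).
E[Z | W=-1.9] = -0.4 + (-0.15)·(2.5/2.5)·(-1.9 − (4.4)) = -0.4 + (-0.15)·(-6.3) = 0.5450.

0.5450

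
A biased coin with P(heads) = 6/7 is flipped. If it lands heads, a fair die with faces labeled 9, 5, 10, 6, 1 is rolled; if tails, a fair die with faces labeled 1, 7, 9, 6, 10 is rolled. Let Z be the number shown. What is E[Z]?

219/35

E[Z | heads] = (9+5+10+6+1)/5 = 31/5.
E[Z | tails] = (1+7+9+6+10)/5 = 33/5.
By the law of total expectation,
E[Z] = (6/7)·(31/5) + (1/7)·(33/5) = 219/35.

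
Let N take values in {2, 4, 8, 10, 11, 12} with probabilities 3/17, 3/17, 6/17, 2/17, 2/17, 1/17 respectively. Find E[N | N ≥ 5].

102/11

P(N ≥ 5) = 11/17.
Σ over the event: 8·6/17 + 10·2/17 + 11·2/17 + 12·1/17 = 6.
E[N | N ≥ 5] = (6) / (11/17) = 102/11.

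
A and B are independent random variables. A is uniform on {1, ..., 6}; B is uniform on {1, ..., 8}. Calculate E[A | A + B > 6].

P(A + B > 6) = 11/16.
Summing A·P(x,y) over outcomes with A + B > 6 gives 133/48.
E[A | A + B > 6] = (133/48) / (11/16) = 133/33.

133/33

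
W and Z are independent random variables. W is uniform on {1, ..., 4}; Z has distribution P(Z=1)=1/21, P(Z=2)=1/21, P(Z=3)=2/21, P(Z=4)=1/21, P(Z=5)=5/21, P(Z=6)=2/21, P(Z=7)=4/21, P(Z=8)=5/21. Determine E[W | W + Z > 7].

P(W + Z > 7) = 53/84.
Summing W·P(x,y) over outcomes with W + Z > 7 gives 7/4.
E[W | W + Z > 7] = (7/4) / (53/84) = 147/53.

147/53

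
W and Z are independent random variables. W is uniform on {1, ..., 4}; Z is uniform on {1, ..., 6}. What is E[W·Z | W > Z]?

35/6

Outcomes with W > Z: (2,1), (3,1), (3,2), (4,1), (4,2), (4,3), each with probability 1/24.
E[W·Z | W > Z] = (2 + 3 + 6 + 4 + 8 + 12) / 6 = 35/6.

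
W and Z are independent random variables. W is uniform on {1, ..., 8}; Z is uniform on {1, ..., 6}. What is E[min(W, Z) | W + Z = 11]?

Outcomes with W + Z = 11: (5,6), (6,5), (7,4), (8,3), each with probability 1/48.
E[min(W, Z) | W + Z = 11] = (5 + 5 + 4 + 3) / 4 = 17/4.

17/4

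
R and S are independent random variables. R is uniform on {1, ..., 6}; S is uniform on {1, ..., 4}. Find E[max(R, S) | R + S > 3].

P(R + S > 3) = 7/8.
Summing max(R,S)·P(x,y) over outcomes with R + S > 3 gives 89/24.
E[max(R, S) | R + S > 3] = (89/24) / (7/8) = 89/21.

89/21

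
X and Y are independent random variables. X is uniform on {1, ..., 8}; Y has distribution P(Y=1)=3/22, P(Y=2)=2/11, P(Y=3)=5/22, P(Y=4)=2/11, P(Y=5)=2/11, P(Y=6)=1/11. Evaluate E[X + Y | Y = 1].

P(Y = 1) = 3/22.
Summing (X+Y)·P(x,y) over outcomes with Y = 1 gives 3/4.
E[X + Y | Y = 1] = (3/4) / (3/22) = 11/2.

11/2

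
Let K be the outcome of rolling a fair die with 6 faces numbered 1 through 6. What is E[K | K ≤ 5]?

Given K ≤ 5, K is equally likely to be any of {1, 2, 3, 4, 5}.
E[K | K ≤ 5] = (1 + 2 + 3 + 4 + 5) / 5 = 3.

3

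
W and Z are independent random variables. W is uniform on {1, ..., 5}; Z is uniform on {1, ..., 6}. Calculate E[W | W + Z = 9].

P(W + Z = 9) = 1/10.
Summing W·P(x,y) over outcomes with W + Z = 9 gives 2/5.
E[W | W + Z = 9] = (2/5) / (1/10) = 4.

4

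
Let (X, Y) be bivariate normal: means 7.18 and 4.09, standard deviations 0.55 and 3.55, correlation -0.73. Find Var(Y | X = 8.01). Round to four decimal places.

5.8866

The conditional variance in a bivariate normal is σ_Y²(1 − ρ²), independent of x.
Var(Y | X=8.01) = (3.55)²·(1 − (-0.73)²) = 12.6025·0.4671 = 5.8866.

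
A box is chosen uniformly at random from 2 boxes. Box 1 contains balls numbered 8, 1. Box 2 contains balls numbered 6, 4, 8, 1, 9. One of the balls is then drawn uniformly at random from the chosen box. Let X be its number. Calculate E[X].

101/20

E[X | box 1] = (8+1)/2 = 9/2.
E[X | box 2] = (6+4+8+1+9)/5 = 28/5.
By the law of total expectation,
E[X] = (1/2)·(9/2) + (1/2)·(28/5) = 101/20.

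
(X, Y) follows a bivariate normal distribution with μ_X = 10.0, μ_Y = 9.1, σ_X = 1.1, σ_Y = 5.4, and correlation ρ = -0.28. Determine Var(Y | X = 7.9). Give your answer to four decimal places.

For a bivariate normal, Var(Y | X=x) = σ_Y²(1 − ρ²).
Var(Y | X=7.9) = (5.4)²·(1 − (-0.28)²) = 29.16·0.9216 = 26.8739.

26.8739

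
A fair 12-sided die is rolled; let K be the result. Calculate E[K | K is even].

7

Given K is even, K is equally likely to be any of {2, 4, 6, 8, 10, 12}.
E[K | K is even] = (2 + 4 + 6 + 8 + 10 + 12) / 6 = 7.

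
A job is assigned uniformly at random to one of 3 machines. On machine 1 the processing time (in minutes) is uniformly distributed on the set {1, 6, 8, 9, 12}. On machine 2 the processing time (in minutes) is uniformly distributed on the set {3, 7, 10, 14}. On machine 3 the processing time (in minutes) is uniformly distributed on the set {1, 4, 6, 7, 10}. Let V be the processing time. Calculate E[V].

71/10

E[V | machine 1] = (1+6+8+9+12)/5 = 36/5.
E[V | machine 2] = (3+7+10+14)/4 = 17/2.
E[V | machine 3] = (1+4+6+7+10)/5 = 28/5.
By the law of total expectation,
E[V] = (1/3)·(36/5) + (1/3)·(17/2) + (1/3)·(28/5) = 71/10.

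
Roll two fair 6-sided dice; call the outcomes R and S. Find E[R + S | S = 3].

Outcomes with S = 3: (1,3), (2,3), (3,3), (4,3), (5,3), (6,3), each with probability 1/36.
E[R + S | S = 3] = (4 + 5 + 6 + 7 + 8 + 9) / 6 = 13/2.

13/2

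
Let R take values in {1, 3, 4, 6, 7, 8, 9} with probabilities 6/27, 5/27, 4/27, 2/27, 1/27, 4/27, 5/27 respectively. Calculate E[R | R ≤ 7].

P(R ≤ 7) = 2/3.
Σ over the event: 1·2/9 + 3·5/27 + 4·4/27 + 6·2/27 + 7·1/27 = 56/27.
E[R | R ≤ 7] = (56/27) / (2/3) = 28/9.

28/9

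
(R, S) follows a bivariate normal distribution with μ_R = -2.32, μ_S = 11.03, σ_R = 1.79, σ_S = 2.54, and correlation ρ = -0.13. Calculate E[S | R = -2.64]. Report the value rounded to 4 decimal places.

11.0890

For a bivariate normal, E[S | R=x] = μ_S + ρ·(σ_S/σ_R)·(x − μ_R).
E[S | R=-2.64] = 11.03 + (-0.13)·(2.54/1.79)·(-2.64 − (-2.32)) = 11.03 + (-0.18447)·(-0.32) = 11.0890.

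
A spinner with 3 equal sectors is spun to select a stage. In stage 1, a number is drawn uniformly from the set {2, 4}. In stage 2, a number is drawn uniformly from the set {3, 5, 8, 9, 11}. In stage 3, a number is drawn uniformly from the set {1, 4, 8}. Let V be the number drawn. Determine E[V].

218/45

E[V | stage 1] = (2+4)/2 = 3.
E[V | stage 2] = (3+5+8+9+11)/5 = 36/5.
E[V | stage 3] = (1+4+8)/3 = 13/3.
By the law of total expectation,
E[V] = (1/3)·(3) + (1/3)·(36/5) + (1/3)·(13/3) = 218/45.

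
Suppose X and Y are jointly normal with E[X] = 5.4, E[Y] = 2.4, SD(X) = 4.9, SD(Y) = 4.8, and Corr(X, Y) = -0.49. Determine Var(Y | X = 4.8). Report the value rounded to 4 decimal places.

17.5081

Var(Y | X=x) = (1 − ρ²)·σ_Y².
Var(Y | X=4.8) = (4.8)²·(1 − (-0.49)²) = 23.04·0.7599 = 17.5081.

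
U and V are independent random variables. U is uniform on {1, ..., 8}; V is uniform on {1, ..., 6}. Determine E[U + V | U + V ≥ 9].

32/3

P(U + V ≥ 9) = 7/16.
Summing (U+V)·P(x,y) over outcomes with U + V ≥ 9 gives 14/3.
E[U + V | U + V ≥ 9] = (14/3) / (7/16) = 32/3.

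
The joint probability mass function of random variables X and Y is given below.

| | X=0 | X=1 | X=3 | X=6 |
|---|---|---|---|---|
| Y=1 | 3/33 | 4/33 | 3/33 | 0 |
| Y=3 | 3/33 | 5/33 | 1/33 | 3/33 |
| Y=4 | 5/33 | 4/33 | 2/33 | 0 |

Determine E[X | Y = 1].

13/10

P(Y = 1) = 10/33.
Σ X·P over the event = 0·(3/33) + 1·(4/33) + 3·(3/33) = 13/33.
E[X | Y = 1] = (13/33) / (10/33) = 13/10.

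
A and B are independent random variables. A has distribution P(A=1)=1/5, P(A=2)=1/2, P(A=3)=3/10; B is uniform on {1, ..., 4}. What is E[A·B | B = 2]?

21/5

P(B = 2) = 1/4.
Summing AB·P(x,y) over outcomes with B = 2 gives 21/20.
E[A·B | B = 2] = (21/20) / (1/4) = 21/5.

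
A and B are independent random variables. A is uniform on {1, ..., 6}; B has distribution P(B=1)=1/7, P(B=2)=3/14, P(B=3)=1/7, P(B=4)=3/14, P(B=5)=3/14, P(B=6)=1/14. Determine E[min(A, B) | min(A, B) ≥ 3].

P(min(A, B) ≥ 3) = 3/7.
Summing min(A,B)·P(x,y) over outcomes with min(A, B) ≥ 3 gives 23/14.
E[min(A, B) | min(A, B) ≥ 3] = (23/14) / (3/7) = 23/6.

23/6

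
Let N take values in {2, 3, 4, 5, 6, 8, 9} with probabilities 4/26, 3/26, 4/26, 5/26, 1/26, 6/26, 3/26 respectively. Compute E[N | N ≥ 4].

122/19

P(N ≥ 4) = 19/26.
Σ over the event: 4·2/13 + 5·5/26 + 6·1/26 + 8·3/13 + 9·3/26 = 61/13.
E[N | N ≥ 4] = (61/13) / (19/26) = 122/19.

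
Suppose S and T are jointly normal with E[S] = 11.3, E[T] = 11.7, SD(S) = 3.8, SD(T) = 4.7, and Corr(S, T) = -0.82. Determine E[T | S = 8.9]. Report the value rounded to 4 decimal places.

The regression of T on S has slope ρ·σ_T/σ_S and passes through (μ_S, μ_T).
E[T | S=8.9] = 11.7 + (-0.82)·(4.7/3.8)·(8.9 − (11.3)) = 11.7 + (-1.0142)·(-2.4) = 14.1341.

14.1341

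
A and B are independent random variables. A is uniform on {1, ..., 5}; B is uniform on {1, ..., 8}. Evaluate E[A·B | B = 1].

3

Outcomes with B = 1: (1,1), (2,1), (3,1), (4,1), (5,1), each with probability 1/40.
E[A·B | B = 1] = (1 + 2 + 3 + 4 + 5) / 5 = 3.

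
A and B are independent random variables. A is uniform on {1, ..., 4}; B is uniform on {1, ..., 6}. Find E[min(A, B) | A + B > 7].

Outcomes with A + B > 7: (2,6), (3,5), (3,6), (4,4), (4,5), (4,6), each with probability 1/24.
E[min(A, B) | A + B > 7] = (2 + 3 + 3 + 4 + 4 + 4) / 6 = 10/3.

10/3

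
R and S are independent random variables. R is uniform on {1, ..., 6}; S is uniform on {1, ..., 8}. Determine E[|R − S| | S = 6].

5/2

Outcomes with S = 6: (1,6), (2,6), (3,6), (4,6), (5,6), (6,6), each with probability 1/48.
E[|R − S| | S = 6] = (5 + 4 + 3 + 2 + 1 + 0) / 6 = 5/2.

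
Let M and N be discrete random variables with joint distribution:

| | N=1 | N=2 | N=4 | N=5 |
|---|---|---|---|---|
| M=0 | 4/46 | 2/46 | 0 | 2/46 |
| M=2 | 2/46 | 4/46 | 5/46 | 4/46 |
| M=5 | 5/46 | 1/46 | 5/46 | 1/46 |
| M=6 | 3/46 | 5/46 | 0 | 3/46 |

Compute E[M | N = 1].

47/14

P(N = 1) = 7/23.
Summing M·P(M=x,N=y) over the conditioning event gives 47/46.
E[M | N = 1] = (47/46) / (7/23) = 47/14.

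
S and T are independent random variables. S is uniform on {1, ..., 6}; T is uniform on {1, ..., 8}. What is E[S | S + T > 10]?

5

P(S + T > 10) = 5/24.
Summing S·P(x,y) over outcomes with S + T > 10 gives 25/24.
E[S | S + T > 10] = (25/24) / (5/24) = 5.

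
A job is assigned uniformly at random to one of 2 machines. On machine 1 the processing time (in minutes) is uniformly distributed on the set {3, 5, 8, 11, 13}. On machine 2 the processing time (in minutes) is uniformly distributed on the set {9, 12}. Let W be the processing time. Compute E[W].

37/4

E[W | machine 1] = (3+5+8+11+13)/5 = 8.
E[W | machine 2] = (9+12)/2 = 21/2.
By the law of total expectation,
E[W] = (1/2)·(8) + (1/2)·(21/2) = 37/4.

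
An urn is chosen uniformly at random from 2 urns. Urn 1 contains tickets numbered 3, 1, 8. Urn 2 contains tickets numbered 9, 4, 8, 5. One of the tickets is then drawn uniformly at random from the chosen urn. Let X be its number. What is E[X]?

E[X | urn 1] = (3+1+8)/3 = 4.
E[X | urn 2] = (9+4+8+5)/4 = 13/2.
E[X] = (1/2)·(4) + (1/2)·(13/2) = 21/4.

21/4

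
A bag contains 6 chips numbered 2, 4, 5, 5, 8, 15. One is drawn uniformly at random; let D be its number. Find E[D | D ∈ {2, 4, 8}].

14/3

P(D ∈ {2, 4, 8}) = 1/2.
Σ over the event: 2·1/6 + 4·1/6 + 8·1/6 = 7/3.
E[D | D ∈ {2, 4, 8}] = (7/3) / (1/2) = 14/3.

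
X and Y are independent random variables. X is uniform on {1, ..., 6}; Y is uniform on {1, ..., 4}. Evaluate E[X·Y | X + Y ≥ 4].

P(X + Y ≥ 4) = 7/8.
Summing XY·P(x,y) over outcomes with X + Y ≥ 4 gives 205/24.
E[X·Y | X + Y ≥ 4] = (205/24) / (7/8) = 205/21.

205/21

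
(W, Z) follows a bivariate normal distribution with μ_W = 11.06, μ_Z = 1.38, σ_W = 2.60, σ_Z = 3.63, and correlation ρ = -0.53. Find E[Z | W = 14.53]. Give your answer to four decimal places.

E[Z | W=x] = μ_Z + ρ(σ_Z/σ_W)(x − μ_W) for jointly normal variables.
E[Z | W=14.53] = 1.38 + (-0.53)·(3.63/2.60)·(14.53 − (11.06)) = 1.38 + (-0.73996)·(3.47) = -1.1877.

-1.1877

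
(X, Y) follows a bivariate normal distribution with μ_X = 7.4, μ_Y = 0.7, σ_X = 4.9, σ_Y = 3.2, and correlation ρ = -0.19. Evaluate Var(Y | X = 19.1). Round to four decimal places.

Var(Y | X=x) = (1 − ρ²)·σ_Y².
Var(Y | X=19.1) = (3.2)²·(1 − (-0.19)²) = 10.24·0.9639 = 9.8703.

9.8703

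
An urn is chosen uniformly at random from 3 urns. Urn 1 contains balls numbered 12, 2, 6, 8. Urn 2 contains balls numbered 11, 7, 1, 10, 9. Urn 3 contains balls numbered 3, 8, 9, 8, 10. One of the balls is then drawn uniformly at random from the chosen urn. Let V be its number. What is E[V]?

37/5

E[V | urn 1] = (12+2+6+8)/4 = 7.
E[V | urn 2] = (11+7+1+10+9)/5 = 38/5.
E[V | urn 3] = (3+8+9+8+10)/5 = 38/5.
By the law of total expectation,
E[V] = (1/3)·(7) + (1/3)·(38/5) + (1/3)·(38/5) = 37/5.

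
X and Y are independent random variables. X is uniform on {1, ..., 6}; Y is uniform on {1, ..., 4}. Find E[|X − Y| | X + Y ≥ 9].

2

Outcomes with X + Y ≥ 9: (5,4), (6,3), (6,4), each with probability 1/24.
E[|X − Y| | X + Y ≥ 9] = (1 + 3 + 2) / 3 = 2.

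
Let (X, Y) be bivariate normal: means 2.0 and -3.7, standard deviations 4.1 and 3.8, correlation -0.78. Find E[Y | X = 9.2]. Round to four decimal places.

The regression of Y on X has slope ρ·σ_Y/σ_X and passes through (μ_X, μ_Y).
E[Y | X=9.2] = -3.7 + (-0.78)·(3.8/4.1)·(9.2 − (2.0)) = -3.7 + (-0.72293)·(7.2) = -8.9051.

-8.9051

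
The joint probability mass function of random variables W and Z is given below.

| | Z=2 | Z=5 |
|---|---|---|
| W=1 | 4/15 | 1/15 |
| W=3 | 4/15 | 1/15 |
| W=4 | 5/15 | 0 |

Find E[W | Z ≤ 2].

36/13

P(Z ≤ 2) = 13/15.
Σ W·P over the event = 1·(4/15) + 3·(4/15) + 4·(5/15) = 12/5.
E[W | Z ≤ 2] = (12/5) / (13/15) = 36/13.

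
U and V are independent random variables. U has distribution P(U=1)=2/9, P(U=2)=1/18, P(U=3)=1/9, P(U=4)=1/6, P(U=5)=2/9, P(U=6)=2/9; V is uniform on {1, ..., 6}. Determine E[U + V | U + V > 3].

763/99

P(U + V > 3) = 11/12.
Summing (U+V)·P(x,y) over outcomes with U + V > 3 gives 763/108.
E[U + V | U + V > 3] = (763/108) / (11/12) = 763/99.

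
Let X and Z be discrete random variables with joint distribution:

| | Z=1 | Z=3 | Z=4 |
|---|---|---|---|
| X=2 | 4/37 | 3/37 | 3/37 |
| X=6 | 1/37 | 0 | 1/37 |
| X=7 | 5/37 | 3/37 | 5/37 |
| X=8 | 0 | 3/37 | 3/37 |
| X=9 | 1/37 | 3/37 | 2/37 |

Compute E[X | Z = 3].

P(Z = 3) = 12/37.
Summing X·P(X=x,Z=y) over the conditioning event gives 78/37.
E[X | Z = 3] = (78/37) / (12/37) = 13/2.

13/2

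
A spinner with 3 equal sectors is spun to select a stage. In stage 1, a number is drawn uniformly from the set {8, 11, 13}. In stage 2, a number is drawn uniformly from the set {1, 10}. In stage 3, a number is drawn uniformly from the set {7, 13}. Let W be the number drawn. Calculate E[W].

157/18

E[W | stage 1] = (8+11+13)/3 = 32/3.
E[W | stage 2] = (1+10)/2 = 11/2.
E[W | stage 3] = (7+13)/2 = 10.
By the law of total expectation,
E[W] = (1/3)·(32/3) + (1/3)·(11/2) + (1/3)·(10) = 157/18.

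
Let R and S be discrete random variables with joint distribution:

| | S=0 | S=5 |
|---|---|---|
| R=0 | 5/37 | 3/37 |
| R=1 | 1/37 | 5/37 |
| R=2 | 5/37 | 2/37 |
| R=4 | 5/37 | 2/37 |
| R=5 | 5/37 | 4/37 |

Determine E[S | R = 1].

25/6

P(R = 1) = 6/37.
Σ S·P over the event = 0·(1/37) + 5·(5/37) = 25/37.
E[S | R = 1] = (25/37) / (6/37) = 25/6.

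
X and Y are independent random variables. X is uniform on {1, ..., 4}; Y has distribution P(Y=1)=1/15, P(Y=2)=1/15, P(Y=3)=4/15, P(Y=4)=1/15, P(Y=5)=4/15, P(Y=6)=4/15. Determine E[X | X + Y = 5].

16/7

P(X + Y = 5) = 7/60.
Summing X·P(x,y) over outcomes with X + Y = 5 gives 4/15.
E[X | X + Y = 5] = (4/15) / (7/60) = 16/7.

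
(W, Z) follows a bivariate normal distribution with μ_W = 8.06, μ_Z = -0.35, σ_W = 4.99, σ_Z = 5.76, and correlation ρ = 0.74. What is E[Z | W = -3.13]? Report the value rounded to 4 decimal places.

For a bivariate normal, E[Z | W=x] = μ_Z + ρ·(σ_Z/σ_W)·(x − μ_W).
E[Z | W=-3.13] = -0.35 + (0.74)·(5.76/4.99)·(-3.13 − (8.06)) = -0.35 + (0.85419)·(-11.19) = -9.9084.

-9.9084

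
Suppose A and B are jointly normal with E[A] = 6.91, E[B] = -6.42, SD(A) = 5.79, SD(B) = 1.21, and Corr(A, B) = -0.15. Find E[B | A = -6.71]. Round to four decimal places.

-5.9931

E[B | A=x] = μ_B + ρ(σ_B/σ_A)(x − μ_A) for jointly normal variables.
E[B | A=-6.71] = -6.42 + (-0.15)·(1.21/5.79)·(-6.71 − (6.91)) = -6.42 + (-0.031347)·(-13.62) = -5.9931.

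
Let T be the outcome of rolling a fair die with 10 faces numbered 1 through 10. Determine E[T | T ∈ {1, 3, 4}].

P(T ∈ {1, 3, 4}) = 3/10.
Σ over the event: 1·1/10 + 3·1/10 + 4·1/10 = 4/5.
E[T | T ∈ {1, 3, 4}] = (4/5) / (3/10) = 8/3.

8/3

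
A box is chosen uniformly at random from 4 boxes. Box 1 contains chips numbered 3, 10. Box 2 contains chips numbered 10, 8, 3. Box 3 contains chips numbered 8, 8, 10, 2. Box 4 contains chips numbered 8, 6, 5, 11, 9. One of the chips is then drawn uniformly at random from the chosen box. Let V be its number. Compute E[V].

283/40

E[V | box 1] = (3+10)/2 = 13/2.
E[V | box 2] = (10+8+3)/3 = 7.
E[V | box 3] = (8+8+10+2)/4 = 7.
E[V | box 4] = (8+6+5+11+9)/5 = 39/5.
By the law of total expectation,
E[V] = (1/4)·(13/2) + (1/4)·(7) + (1/4)·(7) + (1/4)·(39/5) = 283/40.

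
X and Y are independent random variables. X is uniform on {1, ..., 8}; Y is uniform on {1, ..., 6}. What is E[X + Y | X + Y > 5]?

P(X + Y > 5) = 19/24.
Summing (X+Y)·P(x,y) over outcomes with X + Y > 5 gives 43/6.
E[X + Y | X + Y > 5] = (43/6) / (19/24) = 172/19.

172/19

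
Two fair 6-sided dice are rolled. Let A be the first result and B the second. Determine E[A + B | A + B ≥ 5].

P(A + B ≥ 5) = 5/6.
Summing (A+B)·P(x,y) over outcomes with A + B ≥ 5 gives 58/9.
E[A + B | A + B ≥ 5] = (58/9) / (5/6) = 116/15.

116/15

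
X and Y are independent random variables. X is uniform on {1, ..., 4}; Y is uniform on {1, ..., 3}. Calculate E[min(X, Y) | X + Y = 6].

5/2

P(X + Y = 6) = 1/6.
Summing min(X,Y)·P(x,y) over outcomes with X + Y = 6 gives 5/12.
E[min(X, Y) | X + Y = 6] = (5/12) / (1/6) = 5/2.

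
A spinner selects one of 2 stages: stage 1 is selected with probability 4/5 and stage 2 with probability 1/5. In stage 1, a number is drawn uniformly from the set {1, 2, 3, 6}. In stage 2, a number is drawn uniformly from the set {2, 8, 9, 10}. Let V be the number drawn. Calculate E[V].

E[V | stage 1] = (1+2+3+6)/4 = 3.
E[V | stage 2] = (2+8+9+10)/4 = 29/4.
E[V] = (4/5)·(3) + (1/5)·(29/4) = 77/20.

77/20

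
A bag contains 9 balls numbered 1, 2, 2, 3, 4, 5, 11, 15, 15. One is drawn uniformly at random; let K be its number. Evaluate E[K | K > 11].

15

P(K > 11) = 2/9.
Σ over the event: 15·2/9 = 10/3.
E[K | K > 11] = (10/3) / (2/9) = 15.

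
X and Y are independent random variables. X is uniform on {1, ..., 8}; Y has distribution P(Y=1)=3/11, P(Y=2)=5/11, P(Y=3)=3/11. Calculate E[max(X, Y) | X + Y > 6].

P(X + Y > 6) = 1/2.
Summing max(X,Y)·P(x,y) over outcomes with X + Y > 6 gives 283/88.
E[max(X, Y) | X + Y > 6] = (283/88) / (1/2) = 283/44.

283/44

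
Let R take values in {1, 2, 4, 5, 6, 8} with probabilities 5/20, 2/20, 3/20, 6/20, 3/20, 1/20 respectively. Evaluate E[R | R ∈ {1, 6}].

23/8

P(R ∈ {1, 6}) = 2/5.
Σ over the event: 1·1/4 + 6·3/20 = 23/20.
E[R | R ∈ {1, 6}] = (23/20) / (2/5) = 23/8.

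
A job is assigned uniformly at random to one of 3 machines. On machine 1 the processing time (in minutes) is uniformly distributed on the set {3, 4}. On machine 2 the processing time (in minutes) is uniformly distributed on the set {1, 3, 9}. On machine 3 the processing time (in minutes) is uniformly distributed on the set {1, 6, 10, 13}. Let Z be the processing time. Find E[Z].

46/9

E[Z | machine 1] = (3+4)/2 = 7/2.
E[Z | machine 2] = (1+3+9)/3 = 13/3.
E[Z | machine 3] = (1+6+10+13)/4 = 15/2.
By the law of total expectation,
E[Z] = (1/3)·(7/2) + (1/3)·(13/3) + (1/3)·(15/2) = 46/9.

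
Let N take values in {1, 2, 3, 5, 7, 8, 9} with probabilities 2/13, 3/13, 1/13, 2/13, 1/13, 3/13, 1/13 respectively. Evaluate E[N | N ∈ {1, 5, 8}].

36/7

P(N ∈ {1, 5, 8}) = 7/13.
Σ over the event: 1·2/13 + 5·2/13 + 8·3/13 = 36/13.
E[N | N ∈ {1, 5, 8}] = (36/13) / (7/13) = 36/7.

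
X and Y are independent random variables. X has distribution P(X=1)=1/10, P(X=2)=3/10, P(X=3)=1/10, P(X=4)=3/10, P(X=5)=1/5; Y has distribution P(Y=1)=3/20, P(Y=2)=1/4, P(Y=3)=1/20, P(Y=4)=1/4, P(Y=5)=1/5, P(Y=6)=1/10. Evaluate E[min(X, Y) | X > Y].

P(X > Y) = 9/25.
Summing min(X,Y)·P(x,y) over outcomes with X > Y gives 71/100.
E[min(X, Y) | X > Y] = (71/100) / (9/25) = 71/36.

71/36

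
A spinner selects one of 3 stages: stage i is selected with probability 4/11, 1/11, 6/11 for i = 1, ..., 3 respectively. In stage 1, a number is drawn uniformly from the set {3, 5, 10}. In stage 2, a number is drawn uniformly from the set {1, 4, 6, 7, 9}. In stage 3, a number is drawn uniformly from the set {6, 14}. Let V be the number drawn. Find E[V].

E[V | stage 1] = (3+5+10)/3 = 6.
E[V | stage 2] = (1+4+6+7+9)/5 = 27/5.
E[V | stage 3] = (6+14)/2 = 10.
By the law of total expectation,
E[V] = (4/11)·(6) + (1/11)·(27/5) + (6/11)·(10) = 447/55.

447/55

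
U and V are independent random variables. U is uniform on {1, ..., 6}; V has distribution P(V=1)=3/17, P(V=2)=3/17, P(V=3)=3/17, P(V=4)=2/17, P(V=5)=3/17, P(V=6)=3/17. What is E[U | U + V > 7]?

65/14

P(U + V > 7) = 7/17.
Summing U·P(x,y) over outcomes with U + V > 7 gives 65/34.
E[U | U + V > 7] = (65/34) / (7/17) = 65/14.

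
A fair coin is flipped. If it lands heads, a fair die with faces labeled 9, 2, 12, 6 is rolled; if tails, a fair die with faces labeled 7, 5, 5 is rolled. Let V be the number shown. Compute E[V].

155/24

E[V | heads] = (9+2+12+6)/4 = 29/4.
E[V | tails] = (7+5+5)/3 = 17/3.
E[V] = (1/2)·(29/4) + (1/2)·(17/3) = 155/24.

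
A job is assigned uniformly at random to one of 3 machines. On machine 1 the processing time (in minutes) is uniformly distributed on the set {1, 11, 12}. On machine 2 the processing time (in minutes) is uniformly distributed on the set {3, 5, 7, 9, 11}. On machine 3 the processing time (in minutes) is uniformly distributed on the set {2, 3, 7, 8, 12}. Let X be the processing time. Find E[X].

107/15

E[X | machine 1] = (1+11+12)/3 = 8.
E[X | machine 2] = (3+5+7+9+11)/5 = 7.
E[X | machine 3] = (2+3+7+8+12)/5 = 32/5.
E[X] = (1/3)·(8) + (1/3)·(7) + (1/3)·(32/5) = 107/15.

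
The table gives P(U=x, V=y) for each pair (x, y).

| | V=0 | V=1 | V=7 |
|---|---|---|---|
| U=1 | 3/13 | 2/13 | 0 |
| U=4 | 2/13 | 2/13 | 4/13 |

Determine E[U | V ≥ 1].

13/4

P(V ≥ 1) = 8/13.
Σ U·P over the event = 1·(2/13) + 4·(2/13) + 4·(4/13) = 2.
E[U | V ≥ 1] = (2) / (8/13) = 13/4.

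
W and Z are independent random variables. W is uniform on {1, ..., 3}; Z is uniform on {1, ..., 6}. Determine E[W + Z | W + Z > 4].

P(W + Z > 4) = 2/3.
Summing (W+Z)·P(x,y) over outcomes with W + Z > 4 gives 79/18.
E[W + Z | W + Z > 4] = (79/18) / (2/3) = 79/12.

79/12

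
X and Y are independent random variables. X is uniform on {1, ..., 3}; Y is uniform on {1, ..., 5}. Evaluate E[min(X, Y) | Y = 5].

P(Y = 5) = 1/5.
Summing min(X,Y)·P(x,y) over outcomes with Y = 5 gives 2/5.
E[min(X, Y) | Y = 5] = (2/5) / (1/5) = 2.

2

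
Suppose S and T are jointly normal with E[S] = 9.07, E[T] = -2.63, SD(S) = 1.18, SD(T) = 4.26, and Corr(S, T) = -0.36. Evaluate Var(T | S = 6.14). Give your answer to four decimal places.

15.7957

The conditional variance in a bivariate normal is σ_T²(1 − ρ²), independent of x.
Var(T | S=6.14) = (4.26)²·(1 − (-0.36)²) = 18.1476·0.8704 = 15.7957.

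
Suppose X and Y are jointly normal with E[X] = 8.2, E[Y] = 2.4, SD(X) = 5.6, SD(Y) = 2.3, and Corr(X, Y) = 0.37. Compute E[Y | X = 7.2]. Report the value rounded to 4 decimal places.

For a bivariate normal, E[Y | X=x] = μ_Y + ρ·(σ_Y/σ_X)·(x − μ_X).
E[Y | X=7.2] = 2.4 + (0.37)·(2.3/5.6)·(7.2 − (8.2)) = 2.4 + (0.15196)·(-1) = 2.2480.

2.2480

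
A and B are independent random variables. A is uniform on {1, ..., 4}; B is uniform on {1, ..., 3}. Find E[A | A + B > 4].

10/3

P(A + B > 4) = 1/2.
Summing A·P(x,y) over outcomes with A + B > 4 gives 5/3.
E[A | A + B > 4] = (5/3) / (1/2) = 10/3.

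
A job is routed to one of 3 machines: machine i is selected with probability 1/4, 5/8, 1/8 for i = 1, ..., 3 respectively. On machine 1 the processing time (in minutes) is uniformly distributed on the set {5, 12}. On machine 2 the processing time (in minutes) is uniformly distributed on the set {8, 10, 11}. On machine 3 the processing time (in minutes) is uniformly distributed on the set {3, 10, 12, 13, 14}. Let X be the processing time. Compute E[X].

142/15

E[X | machine 1] = (5+12)/2 = 17/2.
E[X | machine 2] = (8+10+11)/3 = 29/3.
E[X | machine 3] = (3+10+12+13+14)/5 = 52/5.
E[X] = (1/4)·(17/2) + (5/8)·(29/3) + (1/8)·(52/5) = 142/15.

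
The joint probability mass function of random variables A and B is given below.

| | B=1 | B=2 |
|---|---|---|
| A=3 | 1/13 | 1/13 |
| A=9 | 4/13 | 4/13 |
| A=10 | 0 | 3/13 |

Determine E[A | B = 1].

39/5

P(B = 1) = 5/13.
Σ A·P over the event = 3·(1/13) + 9·(4/13) = 3.
E[A | B = 1] = (3) / (5/13) = 39/5.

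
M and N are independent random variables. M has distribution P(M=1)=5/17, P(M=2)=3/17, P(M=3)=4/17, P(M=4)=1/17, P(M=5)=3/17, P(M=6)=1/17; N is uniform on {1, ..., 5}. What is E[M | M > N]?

132/31

P(M > N) = 31/85.
Summing M·P(x,y) over outcomes with M > N gives 132/85.
E[M | M > N] = (132/85) / (31/85) = 132/31.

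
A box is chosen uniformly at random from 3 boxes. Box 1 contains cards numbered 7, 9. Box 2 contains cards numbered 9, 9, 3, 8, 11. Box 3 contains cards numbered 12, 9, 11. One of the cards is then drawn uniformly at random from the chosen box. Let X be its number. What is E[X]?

80/9

E[X | box 1] = (7+9)/2 = 8.
E[X | box 2] = (9+9+3+8+11)/5 = 8.
E[X | box 3] = (12+9+11)/3 = 32/3.
By the law of total expectation,
E[X] = (1/3)·(8) + (1/3)·(8) + (1/3)·(32/3) = 80/9.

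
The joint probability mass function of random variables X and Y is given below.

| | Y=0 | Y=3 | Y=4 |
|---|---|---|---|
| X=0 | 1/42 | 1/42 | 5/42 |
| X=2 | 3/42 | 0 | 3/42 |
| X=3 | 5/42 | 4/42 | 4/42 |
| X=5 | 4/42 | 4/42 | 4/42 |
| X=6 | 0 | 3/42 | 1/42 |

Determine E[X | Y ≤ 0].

P(Y ≤ 0) = 13/42.
Σ X·P over the event = 0·(1/42) + 2·(3/42) + 3·(5/42) + 5·(4/42) = 41/42.
E[X | Y ≤ 0] = (41/42) / (13/42) = 41/13.

41/13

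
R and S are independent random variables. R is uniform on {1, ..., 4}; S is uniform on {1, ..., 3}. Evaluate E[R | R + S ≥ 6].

11/3

Outcomes with R + S ≥ 6: (3,3), (4,2), (4,3), each with probability 1/12.
E[R | R + S ≥ 6] = (3 + 4 + 4) / 3 = 11/3.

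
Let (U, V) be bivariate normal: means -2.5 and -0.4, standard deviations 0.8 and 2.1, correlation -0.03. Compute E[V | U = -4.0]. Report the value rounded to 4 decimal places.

E[V | U=x] = μ_V + ρ(σ_V/σ_U)(x − μ_U) for jointly normal variables.
E[V | U=-4.0] = -0.4 + (-0.03)·(2.1/0.8)·(-4.0 − (-2.5)) = -0.4 + (-0.07875)·(-1.5) = -0.2819.

-0.2819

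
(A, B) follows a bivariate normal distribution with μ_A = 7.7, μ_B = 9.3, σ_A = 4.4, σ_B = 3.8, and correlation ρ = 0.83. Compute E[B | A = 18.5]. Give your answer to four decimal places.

The regression of B on A has slope ρ·σ_B/σ_A and passes through (μ_A, μ_B).
E[B | A=18.5] = 9.3 + (0.83)·(3.8/4.4)·(18.5 − (7.7)) = 9.3 + (0.716818)·(10.8) = 17.0416.

17.0416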